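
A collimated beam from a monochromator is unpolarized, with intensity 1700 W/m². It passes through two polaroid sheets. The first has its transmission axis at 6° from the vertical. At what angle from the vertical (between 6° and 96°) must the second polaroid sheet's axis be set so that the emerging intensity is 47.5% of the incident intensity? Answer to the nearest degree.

θ ≈ 19°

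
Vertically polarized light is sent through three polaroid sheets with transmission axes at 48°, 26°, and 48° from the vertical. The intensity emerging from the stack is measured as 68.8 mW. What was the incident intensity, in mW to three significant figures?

I₀ ≈ 208 mW

I₁ = I₀ cos²(48° − 0°) = I₀ cos²(48°) = 0.4477 I₀.
I₂ = I₁ cos²(26° − 48°) = 0.4477 I₀ · cos²(22°) = 0.3849 I₀.
I₃ = I₂ cos²(48° − 26°) = 0.3849 I₀ · cos²(22°) = 0.3309 I₀.
So 68.8 mW = 0.3309 I₀, giving I₀ = 68.8/0.3309 = 207.9 mW.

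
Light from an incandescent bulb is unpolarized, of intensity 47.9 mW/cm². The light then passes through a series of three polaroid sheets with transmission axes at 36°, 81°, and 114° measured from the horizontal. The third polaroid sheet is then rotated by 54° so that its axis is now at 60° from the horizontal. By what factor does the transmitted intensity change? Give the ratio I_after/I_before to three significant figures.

I_new/I_old ≈ 1.24

Before rotation:
Unpolarized light through the first polarizer → I₁ = ½ I₀, now polarized at 36°.
I₂ = I₁ cos²(81° − 36°) = 0.5 I₀ · cos²(45°) = 0.25 I₀.
I₃ = I₂ cos²(114° − 81°) = 0.25 I₀ · cos²(33°) = 0.1758 I₀.
After rotation:
Unpolarized light through the first polarizer → I₁ = ½ I₀, now polarized at 36°.
I₂ = I₁ cos²(81° − 36°) = 0.5 I₀ · cos²(45°) = 0.25 I₀.
I₃ = I₂ cos²(60° − 81°) = 0.25 I₀ · cos²(21°) = 0.2179 I₀.
Ratio = 0.2179 / 0.1758 = 1.239.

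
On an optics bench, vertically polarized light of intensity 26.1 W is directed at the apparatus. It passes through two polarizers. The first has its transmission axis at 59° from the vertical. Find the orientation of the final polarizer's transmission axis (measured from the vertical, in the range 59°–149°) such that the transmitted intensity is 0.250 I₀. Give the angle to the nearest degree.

θ ≈ 73°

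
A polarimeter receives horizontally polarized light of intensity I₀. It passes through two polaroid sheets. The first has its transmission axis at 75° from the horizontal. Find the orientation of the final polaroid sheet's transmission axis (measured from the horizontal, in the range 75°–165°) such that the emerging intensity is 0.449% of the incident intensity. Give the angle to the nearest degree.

By Malus's law, I₁ = I₀ cos²(75° − 0°) = I₀ cos²(75°) = 0.06699 I₀.
Need I₂/I₀ = 0.00449, so cos²(θ − 75°) = 0.00449 / 0.06699 = 0.06703.
θ − 75° = arccos(√0.06703) = 75.0°, giving θ ≈ 75 + 75.0 = 150.0°.

θ ≈ 150°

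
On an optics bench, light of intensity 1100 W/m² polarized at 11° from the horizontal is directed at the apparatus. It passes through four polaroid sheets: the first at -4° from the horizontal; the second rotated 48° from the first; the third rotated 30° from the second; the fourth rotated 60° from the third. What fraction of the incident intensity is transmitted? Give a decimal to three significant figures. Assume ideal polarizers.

I₁ = 1100 W/m² · cos²(15°) = 1026 W/m².
I₂ = I₁ · cos²(48°) = 1026 · 0.4477 = 459.5 W/m².
I₃ = I₂ · cos²(30°) = 459.5 · 0.75 = 344.6 W/m².
I₄ = I₃ · cos²(60°) = 344.6 · 0.25 = 86.16 W/m².
Transmitted fraction = 0.07833.

I/I₀ ≈ 0.0783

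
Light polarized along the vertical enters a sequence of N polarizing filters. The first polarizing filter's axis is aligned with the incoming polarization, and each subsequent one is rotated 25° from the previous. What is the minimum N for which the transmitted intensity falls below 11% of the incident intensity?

First polarizer is aligned with the polarization: full transmission.
Each further stage multiplies by cos²(25°) = 0.8214.
After N polarizers: T = 0.8214^(N−1). Require T < 0.11 ⇒ N−1 > ln(0.11)/ln(0.8214) = 11.22, so N−1 ≥ 12 and N = 13.
Check: N=13 gives T = 0.09432 < 0.11; N=12 gives T = 0.1148.

N = 13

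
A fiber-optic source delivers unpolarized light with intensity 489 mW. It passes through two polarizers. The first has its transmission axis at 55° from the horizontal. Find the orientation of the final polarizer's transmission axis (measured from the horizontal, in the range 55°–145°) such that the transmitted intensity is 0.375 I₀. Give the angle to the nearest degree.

Unpolarized light through the first polarizer → I₁ = ½ I₀, now polarized at 55°.
Need I₂/I₀ = 0.375, so cos²(θ − 55°) = 0.375 / 0.5 = 0.75.
θ − 55° = arccos(√0.75) = 30.0°, giving θ ≈ 55 + 30.0 = 85.0°.

θ ≈ 85°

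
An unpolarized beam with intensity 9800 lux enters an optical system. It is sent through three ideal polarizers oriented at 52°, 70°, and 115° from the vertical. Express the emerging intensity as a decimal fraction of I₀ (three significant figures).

I/I₀ ≈ 0.226

Unpolarized light through the first polarizer → I₁ = 9800 lux/2 = 4900 lux, polarized at 52°.
I₂ = I₁ · cos²(18°) = 4900 · 0.9045 = 4432 lux.
I₃ = I₂ · cos²(45°) = 4432 · 0.5 = 2216 lux.
Transmitted fraction = 0.2261.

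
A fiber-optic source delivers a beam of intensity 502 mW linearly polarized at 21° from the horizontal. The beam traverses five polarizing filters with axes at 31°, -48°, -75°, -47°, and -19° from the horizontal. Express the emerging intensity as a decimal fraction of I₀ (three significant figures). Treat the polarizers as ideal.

I₁ = 502 mW · cos²(10°) = 486.9 mW.
I₂ = I₁ · cos²(79°) = 486.9 · 0.03641 = 17.73 mW.
I₃ = I₂ · cos²(27°) = 17.73 · 0.7939 = 14.07 mW.
I₄ = I₃ · cos²(28°) = 14.07 · 0.7796 = 10.97 mW.
I₅ = I₄ · cos²(28°) = 10.97 · 0.7796 = 8.553 mW.
Transmitted fraction = 0.01704.

I/I₀ ≈ 0.0170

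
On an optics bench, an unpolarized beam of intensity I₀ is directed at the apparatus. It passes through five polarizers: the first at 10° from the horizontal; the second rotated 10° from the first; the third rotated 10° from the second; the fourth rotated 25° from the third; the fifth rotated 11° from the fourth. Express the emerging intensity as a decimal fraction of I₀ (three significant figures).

Unpolarized light through the first polarizer → I₁ = ½ I₀, now polarized at 10°.
I₂ = I₁ cos²(10°) = 0.5 · 0.9698 I₀ = 0.4849 I₀.
I₃ = I₂ cos²(10°) = 0.4849 · 0.9698 I₀ = 0.4703 I₀.
I₄ = I₃ cos²(25°) = 0.4703 · 0.8214 I₀ = 0.3863 I₀.
I₅ = I₄ cos²(11°) = 0.3863 · 0.9636 I₀ = 0.3722 I₀.
Transmitted fraction = 0.3722.

≈ 0.372 I₀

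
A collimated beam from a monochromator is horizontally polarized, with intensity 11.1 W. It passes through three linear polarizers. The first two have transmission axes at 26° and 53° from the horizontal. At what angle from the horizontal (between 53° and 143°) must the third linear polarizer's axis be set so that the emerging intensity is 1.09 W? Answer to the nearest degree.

θ ≈ 120°

By Malus's law, I₁ = I₀ cos²(26° − 0°) = I₀ cos²(26°) = 0.8078 I₀.
I₂ = I₁ cos²(53° − 26°) = 0.8078 I₀ · cos²(27°) = 0.6413 I₀.
Target fraction: 1.09 / 11.1 W = 0.0982 of I₀.
Need I₃/I₀ = 0.0982, so cos²(θ − 53°) = 0.0982 / 0.6413 = 0.1531.
θ − 53° = arccos(√0.1531) = 67.0°, giving θ ≈ 53 + 67.0 = 120.0°.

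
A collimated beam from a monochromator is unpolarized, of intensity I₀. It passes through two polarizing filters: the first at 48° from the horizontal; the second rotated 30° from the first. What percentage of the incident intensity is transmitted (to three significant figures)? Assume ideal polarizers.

≈ 37.5%

Unpolarized light through the first polarizer → I₁ = ½ I₀, now polarized at 48°.
I₂ = I₁ cos²(30°) = 0.5 · 0.75 I₀ = 0.375 I₀.
That is 37.5% of the incident intensity.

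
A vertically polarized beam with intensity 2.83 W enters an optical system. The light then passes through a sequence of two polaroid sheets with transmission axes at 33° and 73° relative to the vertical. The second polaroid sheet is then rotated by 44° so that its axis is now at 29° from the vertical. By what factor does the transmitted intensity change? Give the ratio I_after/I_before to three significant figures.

Before rotation:
I₁ = I₀ cos²(33° − 0°) = I₀ cos²(33°) = 0.7034 I₀.
I₂ = I₁ cos²(73° − 33°) = 0.7034 I₀ · cos²(40°) = 0.4128 I₀.
After rotation:
I₁ = I₀ cos²(33° − 0°) = I₀ cos²(33°) = 0.7034 I₀.
I₂ = I₁ cos²(29° − 33°) = 0.7034 I₀ · cos²(4°) = 0.6999 I₀.
Ratio = 0.6999 / 0.4128 = 1.696.

I_new/I_old ≈ 1.70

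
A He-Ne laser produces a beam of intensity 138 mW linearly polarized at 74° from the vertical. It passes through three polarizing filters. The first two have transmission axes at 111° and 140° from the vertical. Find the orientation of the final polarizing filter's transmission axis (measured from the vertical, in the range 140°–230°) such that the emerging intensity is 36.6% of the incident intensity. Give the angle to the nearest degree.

θ ≈ 170°

By Malus's law, I₁ = I₀ cos²(111° − 74°) = I₀ cos²(37°) = 0.6378 I₀.
I₂ = I₁ cos²(140° − 111°) = 0.6378 I₀ · cos²(29°) = 0.4879 I₀.
Need I₃/I₀ = 0.366, so cos²(θ − 140°) = 0.366 / 0.4879 = 0.7501.
θ − 140° = arccos(√0.7501) = 30.0°, giving θ ≈ 140 + 30.0 = 170.0°.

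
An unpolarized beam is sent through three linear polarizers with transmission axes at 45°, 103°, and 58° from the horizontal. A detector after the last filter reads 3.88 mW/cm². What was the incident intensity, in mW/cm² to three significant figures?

Unpolarized light through the first polarizer → I₁ = ½ I₀, now polarized at 45°.
I₂ = I₁ cos²(103° − 45°) = 0.5 I₀ · cos²(58°) = 0.1404 I₀.
I₃ = I₂ cos²(58° − 103°) = 0.1404 I₀ · cos²(45°) = 0.0702 I₀.
So 3.88 mW/cm² = 0.0702 I₀, giving I₀ = 3.88/0.0702 = 55.27 mW/cm².

I₀ ≈ 55.3 mW/cm²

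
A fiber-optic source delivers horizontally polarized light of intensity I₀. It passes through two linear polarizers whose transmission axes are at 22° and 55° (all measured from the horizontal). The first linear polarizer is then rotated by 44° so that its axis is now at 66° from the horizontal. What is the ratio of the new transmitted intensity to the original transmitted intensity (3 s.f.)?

I_new/I_old ≈ 0.264

Before rotation:
By Malus's law, I₁ = I₀ cos²(22° − 0°) = I₀ cos²(22°) = 0.8597 I₀.
I₂ = I₁ cos²(55° − 22°) = 0.8597 I₀ · cos²(33°) = 0.6047 I₀.
After rotation:
I₁ = I₀ cos²(66° − 0°) = I₀ cos²(66°) = 0.1654 I₀.
I₂ = I₁ cos²(55° − 66°) = 0.1654 I₀ · cos²(11°) = 0.1594 I₀.
Ratio = 0.1594 / 0.6047 = 0.2636.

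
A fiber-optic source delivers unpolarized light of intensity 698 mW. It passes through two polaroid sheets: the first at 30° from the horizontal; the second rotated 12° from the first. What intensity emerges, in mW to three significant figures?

Unpolarized light through the first polarizer → I₁ = 698 mW/2 = 349 mW, polarized at 30°.
I₂ = I₁ · cos²(12°) = 349 · 0.9568 = 333.9 mW.

I ≈ 334 mW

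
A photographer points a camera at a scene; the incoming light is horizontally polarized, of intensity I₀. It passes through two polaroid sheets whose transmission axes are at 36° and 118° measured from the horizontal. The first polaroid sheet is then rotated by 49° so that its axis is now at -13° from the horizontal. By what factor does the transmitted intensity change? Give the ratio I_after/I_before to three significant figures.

Before rotation:
I₁ = I₀ cos²(36° − 0°) = I₀ cos²(36°) = 0.6545 I₀.
I₂ = I₁ cos²(118° − 36°) = 0.6545 I₀ · cos²(82°) = 0.01268 I₀.
After rotation:
I₁ = I₀ cos²(-13° − 0°) = I₀ cos²(13°) = 0.9494 I₀.
Angle between axes 1 and 2: 49°. I₂ = 0.9494 I₀ · cos²(49°) = 0.4086 I₀.
Ratio = 0.4086 / 0.01268 = 32.23.

I_new/I_old ≈ 32.2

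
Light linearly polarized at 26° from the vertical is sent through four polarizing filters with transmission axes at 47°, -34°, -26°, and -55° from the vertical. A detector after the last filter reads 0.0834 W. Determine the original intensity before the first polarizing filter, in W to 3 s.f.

I₀ ≈ 5.21 W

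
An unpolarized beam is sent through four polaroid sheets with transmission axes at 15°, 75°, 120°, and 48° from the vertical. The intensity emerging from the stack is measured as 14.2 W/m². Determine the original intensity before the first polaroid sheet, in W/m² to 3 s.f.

Unpolarized light through the first polarizer → I₁ = ½ I₀, now polarized at 15°.
I₂ = I₁ cos²(75° − 15°) = 0.5 I₀ · cos²(60°) = 0.125 I₀.
I₃ = I₂ cos²(120° − 75°) = 0.125 I₀ · cos²(45°) = 0.0625 I₀.
I₄ = I₃ cos²(48° − 120°) = 0.0625 I₀ · cos²(72°) = 0.005968 I₀.
So 14.2 W/m² = 0.005968 I₀, giving I₀ = 14.2/0.005968 = 2379 W/m².

I₀ ≈ 2380 W/m²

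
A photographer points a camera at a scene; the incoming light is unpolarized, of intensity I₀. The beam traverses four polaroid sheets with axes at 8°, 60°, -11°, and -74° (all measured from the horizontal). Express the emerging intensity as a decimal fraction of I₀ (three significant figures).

≈ 0.00414 I₀

Unpolarized light through the first polarizer → I₁ = ½ I₀, now polarized at 8°.
I₂ = I₁ cos²(60° − 8°) = 0.5 I₀ · cos²(52°) = 0.1895 I₀.
I₃ = I₂ cos²(-11° − 60°) = 0.1895 I₀ · cos²(71°) = 0.02009 I₀.
I₄ = I₃ cos²(-74° + 11°) = 0.02009 I₀ · cos²(63°) = 0.00414 I₀.
Transmitted fraction = 0.00414.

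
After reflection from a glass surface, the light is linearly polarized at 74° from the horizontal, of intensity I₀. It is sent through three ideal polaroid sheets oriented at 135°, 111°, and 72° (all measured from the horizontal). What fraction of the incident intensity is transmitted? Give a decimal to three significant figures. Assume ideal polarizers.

By Malus's law, I₁ = I₀ cos²(135° − 74°) = I₀ cos²(61°) = 0.235 I₀.
I₂ = I₁ cos²(111° − 135°) = 0.235 I₀ · cos²(24°) = 0.1962 I₀.
I₃ = I₂ cos²(72° − 111°) = 0.1962 I₀ · cos²(39°) = 0.1185 I₀.
Transmitted fraction = 0.1185.

≈ 0.118 I₀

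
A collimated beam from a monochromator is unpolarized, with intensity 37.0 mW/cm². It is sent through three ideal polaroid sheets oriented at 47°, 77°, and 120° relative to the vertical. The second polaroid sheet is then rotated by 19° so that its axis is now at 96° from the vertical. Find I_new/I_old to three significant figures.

I_new/I_old ≈ 0.895

Before rotation:
Unpolarized light through the first polarizer → I₁ = ½ I₀, now polarized at 47°.
I₂ = I₁ cos²(77° − 47°) = 0.5 I₀ · cos²(30°) = 0.375 I₀.
I₃ = I₂ cos²(120° − 77°) = 0.375 I₀ · cos²(43°) = 0.2006 I₀.
After rotation:
Unpolarized light through the first polarizer → I₁ = ½ I₀, now polarized at 47°.
I₂ = I₁ cos²(96° − 47°) = 0.5 I₀ · cos²(49°) = 0.2152 I₀.
I₃ = I₂ cos²(120° − 96°) = 0.2152 I₀ · cos²(24°) = 0.1796 I₀.
Ratio = 0.1796 / 0.2006 = 0.8954.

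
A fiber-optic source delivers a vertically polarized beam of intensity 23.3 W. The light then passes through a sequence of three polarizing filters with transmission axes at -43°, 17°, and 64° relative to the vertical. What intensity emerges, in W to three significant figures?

I ≈ 1.45 W

I₁ = 23.3 W · cos²(43°) = 12.46 W.
I₂ = I₁ · cos²(60°) = 12.46 · 0.25 = 3.116 W.
I₃ = I₂ · cos²(47°) = 3.116 · 0.4651 = 1.449 W.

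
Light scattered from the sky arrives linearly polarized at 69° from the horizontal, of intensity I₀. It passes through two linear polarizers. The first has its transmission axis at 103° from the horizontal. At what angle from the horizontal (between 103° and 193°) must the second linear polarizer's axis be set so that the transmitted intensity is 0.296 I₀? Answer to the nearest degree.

θ ≈ 152°

I₁ = I₀ cos²(103° − 69°) = I₀ cos²(34°) = 0.6873 I₀.
Need I₂/I₀ = 0.296, so cos²(θ − 103°) = 0.296 / 0.6873 = 0.4307.
θ − 103° = arccos(√0.4307) = 49.0°, giving θ ≈ 103 + 49.0 = 152.0°.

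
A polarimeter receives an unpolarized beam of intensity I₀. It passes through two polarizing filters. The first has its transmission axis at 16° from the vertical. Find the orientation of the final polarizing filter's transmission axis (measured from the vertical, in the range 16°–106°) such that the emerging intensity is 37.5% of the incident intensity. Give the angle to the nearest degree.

θ ≈ 46°

Unpolarized light through the first polarizer → I₁ = ½ I₀, now polarized at 16°.
Need I₂/I₀ = 0.375, so cos²(θ − 16°) = 0.375 / 0.5 = 0.75.
θ − 16° = arccos(√0.75) = 30.0°, giving θ ≈ 16 + 30.0 = 46.0°.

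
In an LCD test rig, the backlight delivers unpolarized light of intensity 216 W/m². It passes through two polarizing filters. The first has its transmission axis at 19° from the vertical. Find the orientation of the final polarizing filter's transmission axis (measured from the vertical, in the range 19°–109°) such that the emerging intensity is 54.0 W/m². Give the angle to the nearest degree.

Unpolarized light through the first polarizer → I₁ = ½ I₀, now polarized at 19°.
Target fraction: 54.0 / 216 W/m² = 0.25 of I₀.
Need I₂/I₀ = 0.25, so cos²(θ − 19°) = 0.25 / 0.5 = 0.5.
θ − 19° = arccos(√0.5) = 45.0°, giving θ ≈ 19 + 45.0 = 64.0°.

θ ≈ 64°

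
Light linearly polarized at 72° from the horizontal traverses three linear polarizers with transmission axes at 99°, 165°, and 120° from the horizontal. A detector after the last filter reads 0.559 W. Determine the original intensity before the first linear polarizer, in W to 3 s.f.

By Malus's law, I₁ = I₀ cos²(99° − 72°) = I₀ cos²(27°) = 0.7939 I₀.
I₂ = I₁ cos²(165° − 99°) = 0.7939 I₀ · cos²(66°) = 0.1313 I₀.
I₃ = I₂ cos²(120° − 165°) = 0.1313 I₀ · cos²(45°) = 0.06567 I₀.
So 0.559 W = 0.06567 I₀, giving I₀ = 0.559/0.06567 = 8.512 W.

I₀ ≈ 8.51 W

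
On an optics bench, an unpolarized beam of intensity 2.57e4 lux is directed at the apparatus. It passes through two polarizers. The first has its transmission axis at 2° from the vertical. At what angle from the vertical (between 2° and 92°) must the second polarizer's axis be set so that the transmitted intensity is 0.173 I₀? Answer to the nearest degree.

θ ≈ 56°

Unpolarized light through the first polarizer → I₁ = ½ I₀, now polarized at 2°.
Need I₂/I₀ = 0.173, so cos²(θ − 2°) = 0.173 / 0.5 = 0.346.
θ − 2° = arccos(√0.346) = 54.0°, giving θ ≈ 2 + 54.0 = 56.0°.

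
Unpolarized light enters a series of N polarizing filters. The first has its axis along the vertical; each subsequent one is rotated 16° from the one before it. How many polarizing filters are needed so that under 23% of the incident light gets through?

First polarizer halves the unpolarized light: factor 1/2.
Each further stage multiplies by cos²(16°) = 0.924.
After N polarizers: T = 0.5·0.924^(N−1). Require T < 0.23 ⇒ N−1 > ln(0.23/0.5)/ln(0.924) = 9.83, so N−1 ≥ 10 and N = 11.
Check: N=11 gives T = 0.2269 < 0.23; N=10 gives T = 0.2455.

N = 11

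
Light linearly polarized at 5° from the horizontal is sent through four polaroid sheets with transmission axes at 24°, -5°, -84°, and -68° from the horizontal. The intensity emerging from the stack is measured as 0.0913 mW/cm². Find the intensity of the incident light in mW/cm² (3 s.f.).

I₀ ≈ 3.97 mW/cm²

I₁ = I₀ cos²(24° − 5°) = I₀ cos²(19°) = 0.894 I₀.
I₂ = I₁ cos²(-5° − 24°) = 0.894 I₀ · cos²(29°) = 0.6839 I₀.
I₃ = I₂ cos²(-84° + 5°) = 0.6839 I₀ · cos²(79°) = 0.0249 I₀.
I₄ = I₃ cos²(-68° + 84°) = 0.0249 I₀ · cos²(16°) = 0.02301 I₀.
So 0.0913 mW/cm² = 0.02301 I₀, giving I₀ = 0.0913/0.02301 = 3.968 mW/cm².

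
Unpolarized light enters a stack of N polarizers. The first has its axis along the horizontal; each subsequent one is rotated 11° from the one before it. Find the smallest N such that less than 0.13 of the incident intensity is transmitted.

First polarizer halves the unpolarized light: factor 1/2.
Each further stage multiplies by cos²(11°) = 0.9636.
After N polarizers: T = 0.5·0.9636^(N−1). Require T < 0.13 ⇒ N−1 > ln(0.13/0.5)/ln(0.9636) = 36.32, so N−1 ≥ 37 and N = 38.
Check: N=38 gives T = 0.1268 < 0.13; N=37 gives T = 0.1316.

N = 38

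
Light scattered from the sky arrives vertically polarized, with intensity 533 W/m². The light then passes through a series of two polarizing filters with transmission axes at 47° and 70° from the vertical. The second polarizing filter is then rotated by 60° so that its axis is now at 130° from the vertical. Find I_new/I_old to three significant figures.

Before rotation:
By Malus's law, I₁ = I₀ cos²(47° − 0°) = I₀ cos²(47°) = 0.4651 I₀.
I₂ = I₁ cos²(70° − 47°) = 0.4651 I₀ · cos²(23°) = 0.3941 I₀.
After rotation:
I₁ = I₀ cos²(47° − 0°) = I₀ cos²(47°) = 0.4651 I₀.
I₂ = I₁ cos²(130° − 47°) = 0.4651 I₀ · cos²(83°) = 0.006908 I₀.
Ratio = 0.006908 / 0.3941 = 0.01753.

I_new/I_old ≈ 0.0175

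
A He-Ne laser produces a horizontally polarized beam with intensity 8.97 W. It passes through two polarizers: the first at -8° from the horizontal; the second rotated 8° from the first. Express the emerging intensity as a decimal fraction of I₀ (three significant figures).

I/I₀ ≈ 0.962

I₁ = 8.97 W · cos²(8°) = 8.796 W.
I₂ = I₁ · cos²(8°) = 8.796 · 0.9806 = 8.626 W.
Transmitted fraction = 0.9616.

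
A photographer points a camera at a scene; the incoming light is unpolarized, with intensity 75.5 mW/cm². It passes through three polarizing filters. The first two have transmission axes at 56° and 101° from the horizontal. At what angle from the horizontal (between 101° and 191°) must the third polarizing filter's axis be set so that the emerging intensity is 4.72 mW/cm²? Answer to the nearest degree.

Unpolarized light through the first polarizer → I₁ = ½ I₀, now polarized at 56°.
I₂ = I₁ cos²(101° − 56°) = 0.5 I₀ · cos²(45°) = 0.25 I₀.
Target fraction: 4.72 / 75.5 mW/cm² = 0.06252 of I₀.
Need I₃/I₀ = 0.06252, so cos²(θ − 101°) = 0.06252 / 0.25 = 0.2501.
θ − 101° = arccos(√0.2501) = 60.0°, giving θ ≈ 101 + 60.0 = 161.0°.

θ ≈ 161°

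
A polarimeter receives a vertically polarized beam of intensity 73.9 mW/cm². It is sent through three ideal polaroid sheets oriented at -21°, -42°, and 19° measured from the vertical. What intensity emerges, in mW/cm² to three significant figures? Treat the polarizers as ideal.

I ≈ 13.2 mW/cm²

By Malus's law, I₁ = 73.9 mW/cm² · cos²(21°) = 64.41 mW/cm².
I₂ = I₁ · cos²(21°) = 64.41 · 0.8716 = 56.14 mW/cm².
I₃ = I₂ · cos²(61°) = 56.14 · 0.235 = 13.19 mW/cm².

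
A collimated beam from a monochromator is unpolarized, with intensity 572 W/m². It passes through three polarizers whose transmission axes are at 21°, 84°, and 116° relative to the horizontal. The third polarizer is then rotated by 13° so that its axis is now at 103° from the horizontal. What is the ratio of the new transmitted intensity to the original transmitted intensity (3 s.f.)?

Before rotation:
Unpolarized light through the first polarizer → I₁ = ½ I₀, now polarized at 21°.
I₂ = I₁ cos²(84° − 21°) = 0.5 I₀ · cos²(63°) = 0.1031 I₀.
I₃ = I₂ cos²(116° − 84°) = 0.1031 I₀ · cos²(32°) = 0.07411 I₀.
After rotation:
Unpolarized light through the first polarizer → I₁ = ½ I₀, now polarized at 21°.
I₂ = I₁ cos²(84° − 21°) = 0.5 I₀ · cos²(63°) = 0.1031 I₀.
I₃ = I₂ cos²(103° − 84°) = 0.1031 I₀ · cos²(19°) = 0.09213 I₀.
Ratio = 0.09213 / 0.07411 = 1.243.

I_new/I_old ≈ 1.24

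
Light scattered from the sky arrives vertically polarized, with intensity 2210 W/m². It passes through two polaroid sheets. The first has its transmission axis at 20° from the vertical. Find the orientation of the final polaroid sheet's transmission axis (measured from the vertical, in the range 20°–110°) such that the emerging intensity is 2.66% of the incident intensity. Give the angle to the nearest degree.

θ ≈ 100°

I₁ = I₀ cos²(20° − 0°) = I₀ cos²(20°) = 0.883 I₀.
Need I₂/I₀ = 0.0266, so cos²(θ − 20°) = 0.0266 / 0.883 = 0.03012.
θ − 20° = arccos(√0.03012) = 80.0°, giving θ ≈ 20 + 80.0 = 100.0°.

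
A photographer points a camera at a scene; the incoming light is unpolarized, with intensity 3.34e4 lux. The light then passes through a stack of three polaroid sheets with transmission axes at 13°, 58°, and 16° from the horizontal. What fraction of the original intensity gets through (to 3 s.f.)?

I/I₀ ≈ 0.138

Unpolarized light through the first polarizer → I₁ = 3.34e4 lux/2 = 1.67e+04 lux, polarized at 13°.
I₂ = I₁ · cos²(45°) = 1.67e+04 · 0.5 = 8350 lux.
I₃ = I₂ · cos²(42°) = 8350 · 0.5523 = 4611 lux.
Transmitted fraction = 0.1381.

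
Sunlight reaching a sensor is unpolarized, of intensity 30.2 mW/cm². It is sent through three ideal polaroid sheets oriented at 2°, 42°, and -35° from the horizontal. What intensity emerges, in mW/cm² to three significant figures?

I ≈ 0.448 mW/cm²

Unpolarized light through the first polarizer → I₁ = 30.2 mW/cm²/2 = 15.1 mW/cm², polarized at 2°.
I₂ = I₁ · cos²(40°) = 15.1 · 0.5868 = 8.861 mW/cm².
I₃ = I₂ · cos²(77°) = 8.861 · 0.0506 = 0.4484 mW/cm².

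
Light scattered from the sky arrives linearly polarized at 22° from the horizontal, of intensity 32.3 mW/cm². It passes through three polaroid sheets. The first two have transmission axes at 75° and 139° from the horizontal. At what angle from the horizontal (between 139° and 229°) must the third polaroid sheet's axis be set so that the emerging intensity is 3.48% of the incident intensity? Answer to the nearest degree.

I₁ = I₀ cos²(75° − 22°) = I₀ cos²(53°) = 0.3622 I₀.
I₂ = I₁ cos²(139° − 75°) = 0.3622 I₀ · cos²(64°) = 0.0696 I₀.
Need I₃/I₀ = 0.0348, so cos²(θ − 139°) = 0.0348 / 0.0696 = 0.5.
θ − 139° = arccos(√0.5) = 45.0°, giving θ ≈ 139 + 45.0 = 184.0°.

θ ≈ 184°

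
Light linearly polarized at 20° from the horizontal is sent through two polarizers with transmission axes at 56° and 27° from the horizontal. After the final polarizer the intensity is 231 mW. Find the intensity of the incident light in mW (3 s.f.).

I₀ ≈ 461 mW

I₁ = I₀ cos²(56° − 20°) = I₀ cos²(36°) = 0.6545 I₀.
I₂ = I₁ cos²(27° − 56°) = 0.6545 I₀ · cos²(29°) = 0.5007 I₀.
So 231 mW = 0.5007 I₀, giving I₀ = 231/0.5007 = 461.4 mW.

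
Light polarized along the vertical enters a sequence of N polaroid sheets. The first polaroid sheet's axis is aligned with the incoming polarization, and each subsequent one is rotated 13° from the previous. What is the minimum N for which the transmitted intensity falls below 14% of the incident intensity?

N = 39

First polarizer is aligned with the polarization: full transmission.
Each further stage multiplies by cos²(13°) = 0.9494.
After N polarizers: T = 0.9494^(N−1). Require T < 0.14 ⇒ N−1 > ln(0.14)/ln(0.9494) = 37.86, so N−1 ≥ 38 and N = 39.
Check: N=39 gives T = 0.139 < 0.14; N=38 gives T = 0.1464.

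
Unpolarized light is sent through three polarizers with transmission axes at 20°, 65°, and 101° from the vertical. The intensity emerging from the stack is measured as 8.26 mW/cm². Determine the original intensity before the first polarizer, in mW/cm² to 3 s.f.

I₀ ≈ 50.5 mW/cm²

Unpolarized light through the first polarizer → I₁ = ½ I₀, now polarized at 20°.
I₂ = I₁ cos²(65° − 20°) = 0.5 I₀ · cos²(45°) = 0.25 I₀.
I₃ = I₂ cos²(101° − 65°) = 0.25 I₀ · cos²(36°) = 0.1636 I₀.
So 8.26 mW/cm² = 0.1636 I₀, giving I₀ = 8.26/0.1636 = 50.48 mW/cm².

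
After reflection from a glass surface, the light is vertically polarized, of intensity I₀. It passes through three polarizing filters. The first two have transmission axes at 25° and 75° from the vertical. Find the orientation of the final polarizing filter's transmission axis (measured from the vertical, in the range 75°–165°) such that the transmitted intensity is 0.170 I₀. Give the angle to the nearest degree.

θ ≈ 120°

By Malus's law, I₁ = I₀ cos²(25° − 0°) = I₀ cos²(25°) = 0.8214 I₀.
I₂ = I₁ cos²(75° − 25°) = 0.8214 I₀ · cos²(50°) = 0.3394 I₀.
Need I₃/I₀ = 0.17, so cos²(θ − 75°) = 0.17 / 0.3394 = 0.5009.
θ − 75° = arccos(√0.5009) = 44.9°, giving θ ≈ 75 + 44.9 = 119.9°.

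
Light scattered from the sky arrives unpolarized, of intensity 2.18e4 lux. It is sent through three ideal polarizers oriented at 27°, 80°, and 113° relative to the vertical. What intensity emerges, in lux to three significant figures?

I ≈ 2780 lux

Unpolarized light through the first polarizer → I₁ = 2.18e4 lux/2 = 1.09e+04 lux, polarized at 27°.
I₂ = I₁ · cos²(53°) = 1.09e+04 · 0.3622 = 3948 lux.
I₃ = I₂ · cos²(33°) = 3948 · 0.7034 = 2777 lux.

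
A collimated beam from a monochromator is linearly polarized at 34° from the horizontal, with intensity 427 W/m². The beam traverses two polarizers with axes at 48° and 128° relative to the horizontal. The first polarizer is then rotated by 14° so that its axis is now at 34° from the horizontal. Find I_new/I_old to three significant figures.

I_new/I_old ≈ 0.171

Before rotation:
By Malus's law, I₁ = I₀ cos²(48° − 34°) = I₀ cos²(14°) = 0.9415 I₀.
I₂ = I₁ cos²(128° − 48°) = 0.9415 I₀ · cos²(80°) = 0.02839 I₀.
After rotation:
I₁ = I₀ cos²(34° − 34°) = I₀ cos²(0°) = 1 I₀.
Angle between axes 1 and 2: 86°. I₂ = 1 I₀ · cos²(86°) = 0.004866 I₀.
Ratio = 0.004866 / 0.02839 = 0.1714.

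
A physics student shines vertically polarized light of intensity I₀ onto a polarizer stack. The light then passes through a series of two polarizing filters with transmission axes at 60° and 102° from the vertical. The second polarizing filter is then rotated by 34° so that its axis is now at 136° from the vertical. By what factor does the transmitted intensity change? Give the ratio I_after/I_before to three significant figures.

Before rotation:
By Malus's law, I₁ = I₀ cos²(60° − 0°) = I₀ cos²(60°) = 0.25 I₀.
I₂ = I₁ cos²(102° − 60°) = 0.25 I₀ · cos²(42°) = 0.1381 I₀.
After rotation:
I₁ = I₀ cos²(60° − 0°) = I₀ cos²(60°) = 0.25 I₀.
I₂ = I₁ cos²(136° − 60°) = 0.25 I₀ · cos²(76°) = 0.01463 I₀.
Ratio = 0.01463 / 0.1381 = 0.106.

I_new/I_old ≈ 0.106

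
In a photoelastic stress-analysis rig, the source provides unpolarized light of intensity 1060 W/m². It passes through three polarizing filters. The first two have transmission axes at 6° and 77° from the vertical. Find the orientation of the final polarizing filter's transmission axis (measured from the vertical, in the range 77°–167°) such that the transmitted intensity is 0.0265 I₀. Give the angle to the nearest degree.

θ ≈ 122°

Unpolarized light through the first polarizer → I₁ = ½ I₀, now polarized at 6°.
I₂ = I₁ cos²(77° − 6°) = 0.5 I₀ · cos²(71°) = 0.053 I₀.
Need I₃/I₀ = 0.0265, so cos²(θ − 77°) = 0.0265 / 0.053 = 0.5.
θ − 77° = arccos(√0.5) = 45.0°, giving θ ≈ 77 + 45.0 = 122.0°.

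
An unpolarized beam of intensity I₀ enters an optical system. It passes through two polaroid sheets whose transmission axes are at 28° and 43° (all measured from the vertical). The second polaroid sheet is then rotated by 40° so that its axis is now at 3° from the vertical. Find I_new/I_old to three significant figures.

I_new/I_old ≈ 0.880

Before rotation:
Unpolarized light through the first polarizer → I₁ = ½ I₀, now polarized at 28°.
I₂ = I₁ cos²(43° − 28°) = 0.5 I₀ · cos²(15°) = 0.4665 I₀.
After rotation:
Unpolarized light through the first polarizer → I₁ = ½ I₀, now polarized at 28°.
I₂ = I₁ cos²(3° − 28°) = 0.5 I₀ · cos²(25°) = 0.4107 I₀.
Ratio = 0.4107 / 0.4665 = 0.8804.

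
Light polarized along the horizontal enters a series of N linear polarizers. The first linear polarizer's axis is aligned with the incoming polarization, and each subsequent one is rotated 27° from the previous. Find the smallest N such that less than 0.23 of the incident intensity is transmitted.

First polarizer is aligned with the polarization: full transmission.
Each further stage multiplies by cos²(27°) = 0.7939.
After N polarizers: T = 0.7939^(N−1). Require T < 0.23 ⇒ N−1 > ln(0.23)/ln(0.7939) = 6.37, so N−1 ≥ 7 and N = 8.
Check: N=8 gives T = 0.1988 < 0.23; N=7 gives T = 0.2504.

N = 8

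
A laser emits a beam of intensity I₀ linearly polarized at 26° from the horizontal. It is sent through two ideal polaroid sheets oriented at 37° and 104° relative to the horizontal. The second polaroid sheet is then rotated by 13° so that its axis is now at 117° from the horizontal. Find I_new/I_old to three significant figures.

Before rotation:
I₁ = I₀ cos²(37° − 26°) = I₀ cos²(11°) = 0.9636 I₀.
I₂ = I₁ cos²(104° − 37°) = 0.9636 I₀ · cos²(67°) = 0.1471 I₀.
After rotation:
I₁ = I₀ cos²(37° − 26°) = I₀ cos²(11°) = 0.9636 I₀.
I₂ = I₁ cos²(117° − 37°) = 0.9636 I₀ · cos²(80°) = 0.02906 I₀.
Ratio = 0.02906 / 0.1471 = 0.1975.

I_new/I_old ≈ 0.198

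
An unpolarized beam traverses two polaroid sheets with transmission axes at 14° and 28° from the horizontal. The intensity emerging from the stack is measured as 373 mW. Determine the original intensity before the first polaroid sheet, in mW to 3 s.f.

I₀ ≈ 792 mW

Unpolarized light through the first polarizer → I₁ = ½ I₀, now polarized at 14°.
I₂ = I₁ cos²(28° − 14°) = 0.5 I₀ · cos²(14°) = 0.4707 I₀.
So 373 mW = 0.4707 I₀, giving I₀ = 373/0.4707 = 792.4 mW.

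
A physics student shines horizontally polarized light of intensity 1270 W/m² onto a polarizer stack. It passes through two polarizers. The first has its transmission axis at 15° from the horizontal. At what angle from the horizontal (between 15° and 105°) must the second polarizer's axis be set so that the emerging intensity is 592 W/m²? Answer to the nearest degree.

θ ≈ 60°

By Malus's law, I₁ = I₀ cos²(15° − 0°) = I₀ cos²(15°) = 0.933 I₀.
Target fraction: 592 / 1270 W/m² = 0.4661 of I₀.
Need I₂/I₀ = 0.4661, so cos²(θ − 15°) = 0.4661 / 0.933 = 0.4996.
θ − 15° = arccos(√0.4996) = 45.0°, giving θ ≈ 15 + 45.0 = 60.0°.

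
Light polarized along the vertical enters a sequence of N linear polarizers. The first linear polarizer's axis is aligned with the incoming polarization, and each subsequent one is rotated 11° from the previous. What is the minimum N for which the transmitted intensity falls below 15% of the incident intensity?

First polarizer is aligned with the polarization: full transmission.
Each further stage multiplies by cos²(11°) = 0.9636.
After N polarizers: T = 0.9636^(N−1). Require T < 0.15 ⇒ N−1 > ln(0.15)/ln(0.9636) = 51.15, so N−1 ≥ 52 and N = 53.
Check: N=53 gives T = 0.1454 < 0.15; N=52 gives T = 0.1509.

N = 53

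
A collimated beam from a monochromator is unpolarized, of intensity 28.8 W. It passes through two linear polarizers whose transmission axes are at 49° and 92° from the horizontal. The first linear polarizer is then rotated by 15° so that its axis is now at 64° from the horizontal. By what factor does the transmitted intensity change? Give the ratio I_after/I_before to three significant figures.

Before rotation:
Unpolarized light through the first polarizer → I₁ = ½ I₀, now polarized at 49°.
I₂ = I₁ cos²(92° − 49°) = 0.5 I₀ · cos²(43°) = 0.2674 I₀.
After rotation:
Unpolarized light through the first polarizer → I₁ = ½ I₀, now polarized at 64°.
I₂ = I₁ cos²(92° − 64°) = 0.5 I₀ · cos²(28°) = 0.3898 I₀.
Ratio = 0.3898 / 0.2674 = 1.458.

I_new/I_old ≈ 1.46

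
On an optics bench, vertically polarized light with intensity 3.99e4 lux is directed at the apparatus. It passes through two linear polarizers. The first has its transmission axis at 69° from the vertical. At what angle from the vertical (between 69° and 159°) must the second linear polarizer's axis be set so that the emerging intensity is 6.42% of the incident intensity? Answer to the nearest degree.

I₁ = I₀ cos²(69° − 0°) = I₀ cos²(69°) = 0.1284 I₀.
Need I₂/I₀ = 0.0642, so cos²(θ − 69°) = 0.0642 / 0.1284 = 0.4999.
θ − 69° = arccos(√0.4999) = 45.0°, giving θ ≈ 69 + 45.0 = 114.0°.

θ ≈ 114°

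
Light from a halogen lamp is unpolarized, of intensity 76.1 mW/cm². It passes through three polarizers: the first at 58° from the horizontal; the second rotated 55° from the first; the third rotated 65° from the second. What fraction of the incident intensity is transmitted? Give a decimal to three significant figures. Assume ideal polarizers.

Unpolarized light through the first polarizer → I₁ = 76.1 mW/cm²/2 = 38.05 mW/cm², polarized at 58°.
I₂ = I₁ · cos²(55°) = 38.05 · 0.329 = 12.52 mW/cm².
I₃ = I₂ · cos²(65°) = 12.52 · 0.1786 = 2.236 mW/cm².
Transmitted fraction = 0.02938.

I/I₀ ≈ 0.0294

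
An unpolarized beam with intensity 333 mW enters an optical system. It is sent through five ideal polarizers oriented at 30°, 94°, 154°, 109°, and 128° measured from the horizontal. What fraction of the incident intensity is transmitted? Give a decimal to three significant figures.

I/I₀ ≈ 0.0107

Unpolarized light through the first polarizer → I₁ = 333 mW/2 = 166.5 mW, polarized at 30°.
I₂ = I₁ · cos²(64°) = 166.5 · 0.1922 = 32 mW.
I₃ = I₂ · cos²(60°) = 32 · 0.25 = 7.999 mW.
I₄ = I₃ · cos²(45°) = 7.999 · 0.5 = 4 mW.
I₅ = I₄ · cos²(19°) = 4 · 0.894 = 3.576 mW.
Transmitted fraction = 0.01074.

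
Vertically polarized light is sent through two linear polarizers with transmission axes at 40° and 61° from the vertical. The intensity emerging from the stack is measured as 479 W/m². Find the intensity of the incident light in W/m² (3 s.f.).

I₀ ≈ 937 W/m²

By Malus's law, I₁ = I₀ cos²(40° − 0°) = I₀ cos²(40°) = 0.5868 I₀.
I₂ = I₁ cos²(61° − 40°) = 0.5868 I₀ · cos²(21°) = 0.5115 I₀.
So 479 W/m² = 0.5115 I₀, giving I₀ = 479/0.5115 = 936.5 W/m².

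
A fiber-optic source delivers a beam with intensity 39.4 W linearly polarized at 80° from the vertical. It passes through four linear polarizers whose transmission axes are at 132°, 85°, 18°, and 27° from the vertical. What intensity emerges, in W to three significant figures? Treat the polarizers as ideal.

I₁ = 39.4 W · cos²(52°) = 14.93 W.
I₂ = I₁ · cos²(47°) = 14.93 · 0.4651 = 6.946 W.
I₃ = I₂ · cos²(67°) = 6.946 · 0.1527 = 1.06 W.
I₄ = I₃ · cos²(9°) = 1.06 · 0.9755 = 1.035 W.

I ≈ 1.03 W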